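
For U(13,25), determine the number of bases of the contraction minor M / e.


Contracting e from U(13,25) gives U(12,24).
Bases of U(12,24) = (24 choose 12) = 2704156.

2704156


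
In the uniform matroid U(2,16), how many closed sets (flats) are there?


Flats of U(2,16): every subset of size < 2 is a flat, plus E itself.
Count = C(16,0) + C(16,1) + 1
     = 1 + 16 + 1
     = 18.

18


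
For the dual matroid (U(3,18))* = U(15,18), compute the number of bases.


The dual of U(r,n) is U(n-r, n) = U(15,18).
Bases of U(15,18) are all (15)-element subsets.
|B(M*)| = C(18,15) = 816.

816


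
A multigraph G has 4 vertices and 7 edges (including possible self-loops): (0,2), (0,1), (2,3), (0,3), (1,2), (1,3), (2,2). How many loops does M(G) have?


In a graphic matroid, a loop is a self-loop edge (u,u) with rank 0.
Examining all 7 edges for self-loops...
Self-loops found: (2,2)
Number of loops = 1.

1


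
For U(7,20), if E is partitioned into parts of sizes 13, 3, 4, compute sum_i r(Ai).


r(Ai) = min(|Ai|, 7) for each part.
Sum = min(13,7) + min(3,7) + min(4,7)
    = 7 + 3 + 4
    = 14.

14


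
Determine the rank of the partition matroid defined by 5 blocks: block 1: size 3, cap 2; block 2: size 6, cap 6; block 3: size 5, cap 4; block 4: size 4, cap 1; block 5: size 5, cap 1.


Rank of a partition matroid = sum of min(|Si|, ci) for each block.
= min(3,2) + min(6,6) + min(5,4) + min(4,1) + min(5,1)
= 2 + 6 + 4 + 1 + 1
= 14.

14


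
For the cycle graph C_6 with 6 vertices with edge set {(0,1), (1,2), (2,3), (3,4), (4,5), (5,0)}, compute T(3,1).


T(C_6; x,y) = x + x^2 + ... + x^(5) + y.
T(3,1) = 3^1 + 3^2 + 3^3 + 3^4 + 3^5 + 1
= 3 + 9 + 27 + 81 + 243 + 1
= 364.

364


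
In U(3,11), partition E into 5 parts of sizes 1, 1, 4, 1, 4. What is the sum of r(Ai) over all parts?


r(Ai) = min(|Ai|, 3) for each part.
Sum = min(1,3) + min(1,3) + min(4,3) + min(1,3) + min(4,3)
    = 1 + 1 + 3 + 1 + 3
    = 9.

9


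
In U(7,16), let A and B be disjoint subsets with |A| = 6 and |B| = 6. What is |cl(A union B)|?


|A union B| = 6 + 6 = 12 (disjoint).
In U(7,16), cl(S) = S if |S| < 7, else cl(S) = E.
Since 12 >= 7, cl(A union B) = E.
|cl(A union B)| = 16.

16


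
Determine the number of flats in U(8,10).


Flats of U(8,10): every subset of size < 8 is a flat, plus E itself.
Count = C(10,0) + C(10,1) + C(10,2) + C(10,3) + C(10,4) + C(10,5) + C(10,6) + C(10,7) + 1
     = 1 + 10 + 45 + 120 + 210 + 252 + 210 + 120 + 1
     = 969.

969


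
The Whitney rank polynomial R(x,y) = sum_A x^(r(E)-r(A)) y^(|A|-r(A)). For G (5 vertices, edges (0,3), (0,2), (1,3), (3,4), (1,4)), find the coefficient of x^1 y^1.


R(x,y) = sum over A in 2^E of x^(r(E)-r(A)) * y^(|A|-r(A)).
G has 5 vertices, 5 edges. r(E) = 4.
Enumerate all 2^5 = 32 subsets.
Count subsets with r(E)-r(A)=1 and |A|-r(A)=1: 2.

2


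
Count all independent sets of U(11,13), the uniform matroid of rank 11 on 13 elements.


Independent sets of U(11,13) are all subsets of size <= 11.
Count = C(13,0) + C(13,1) + C(13,2) + C(13,3) + C(13,4) + C(13,5) + C(13,6) + C(13,7) + C(13,8) + C(13,9) + C(13,10) + C(13,11)
     = 1 + 13 + 78 + 286 + 715 + 1287 + 1716 + 1716 + 1287 + 715 + 286 + 78
     = 8178.

8178


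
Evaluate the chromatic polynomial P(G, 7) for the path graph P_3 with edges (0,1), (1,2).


P(P_3, k) = k * (k-1)^(2).
P(7) = 7 * 6^2 = 7 * 36 = 252.

252


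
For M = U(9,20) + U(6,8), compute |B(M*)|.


(M1+M2)* = M1* + M2*.
M1* = U(11,20), bases: C(20,11) = 167960.
M2* = U(2,8), bases: C(8,2) = 28.
|B(M*)| = 167960 * 28 = 4702880.

4702880


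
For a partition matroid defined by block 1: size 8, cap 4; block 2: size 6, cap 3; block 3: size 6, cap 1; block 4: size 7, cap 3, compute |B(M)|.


A basis picks exactly ci elements from block i.
Number of bases = product of C(|Si|, ci).
= C(8,4) * C(6,3) * C(6,1) * C(7,3)
= 70 * 20 * 6 * 35
= 294000.

294000


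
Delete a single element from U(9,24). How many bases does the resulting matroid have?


Deleting e from U(9,24) gives U(9,23) since n > r.
Bases of U(9,23) = (23 choose 9) = 817190.

817190


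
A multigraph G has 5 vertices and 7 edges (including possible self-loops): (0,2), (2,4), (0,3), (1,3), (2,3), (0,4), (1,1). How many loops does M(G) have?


In a graphic matroid, a loop is a self-loop edge (u,u) with rank 0.
Examining all 7 edges for self-loops...
Self-loops found: (1,1)
Number of loops = 1.

1


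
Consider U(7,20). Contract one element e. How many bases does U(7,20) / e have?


Contracting e from U(7,20) gives U(6,19).
Bases of U(6,19) = C(19,6) = 19! / (6! * 13!) = 27132.

27132


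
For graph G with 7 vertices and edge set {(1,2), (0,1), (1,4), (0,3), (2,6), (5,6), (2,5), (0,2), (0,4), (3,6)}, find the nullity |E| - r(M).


Cycle rank (nullity) = |E| - r(M) = |E| - (|V| - c).
|E| = 10, |V| = 7, c = 1.
Nullity = 10 - (7 - 1) = 10 - 6 = 4.

4


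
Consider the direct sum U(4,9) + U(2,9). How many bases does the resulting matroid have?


Bases of a direct sum M1 + M2: |B| = |B(M1)| * |B(M2)|.
|B(U(4,9))| = C(9,4) = 126.
|B(U(2,9))| = C(9,2) = 36.
Total bases = 126 * 36 = 4536.

4536


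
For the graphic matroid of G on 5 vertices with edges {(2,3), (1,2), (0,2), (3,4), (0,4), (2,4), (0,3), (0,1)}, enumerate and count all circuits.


A circuit in a graphic matroid = edge set of a simple cycle.
G has 5 vertices and 8 edges.
Enumerating all minimal edge subsets forming cycles...
Total circuits found: 12.

12


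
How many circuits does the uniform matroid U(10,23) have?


In U(10,23), circuits are the (11)-element subsets.
Any set of 11 elements is dependent, and removing any one element gives
an independent set of size 10, so it is a minimal dependent set.
Number of circuits = C(23,11) = 1352078.

1352078


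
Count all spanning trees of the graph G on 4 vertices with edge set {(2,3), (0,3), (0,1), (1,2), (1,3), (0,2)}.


By Kirchhoff's matrix tree theorem, the number of spanning trees equals
the determinant of any cofactor of the Laplacian matrix L.
G has 4 vertices and 6 edges.
Computing the (3 x 3) cofactor determinant gives 16.

16


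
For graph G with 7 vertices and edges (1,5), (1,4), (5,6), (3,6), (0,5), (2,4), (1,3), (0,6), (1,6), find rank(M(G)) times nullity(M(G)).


r(M) = |V| - c = 7 - 1 = 6.
nullity = |E| - r(M) = 9 - 6 = 3.
Product = 6 * 3 = 18.

18


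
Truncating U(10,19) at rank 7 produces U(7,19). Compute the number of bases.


Truncating U(10,19) to rank 7 gives U(7,19).
Bases of U(7,19) are all 7-element subsets of 19 elements.
Number of bases = C(19,7) = 50388.

50388


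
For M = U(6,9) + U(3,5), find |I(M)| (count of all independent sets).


For a direct sum, |I(M1+M2)| = |I(M1)| * |I(M2)|.
|I(U(6,9))| = sum C(9,k) for k=0..6 = 466.
|I(U(3,5))| = sum C(5,k) for k=0..3 = 26.
Total = 466 * 26 = 12116.

12116


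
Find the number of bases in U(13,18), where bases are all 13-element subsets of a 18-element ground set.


Bases of U(13,18) are all 13-element subsets of the 18-element ground set.
Number of bases = C(18,13).
C(18,13) = 18! / (13! * 5!) = 8568.

8568


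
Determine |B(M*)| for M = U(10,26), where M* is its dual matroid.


The dual of U(r,n) is U(n-r, n) = U(16,26).
Bases of U(16,26) are all (16)-element subsets.
|B(M*)| = C(26,16) = 5311735.

5311735


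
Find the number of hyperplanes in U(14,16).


Hyperplanes of U(14,16) are flats of rank 13.
In a uniform matroid, these are exactly the (13)-element subsets.
Count = (16 choose 13) = 560.

560


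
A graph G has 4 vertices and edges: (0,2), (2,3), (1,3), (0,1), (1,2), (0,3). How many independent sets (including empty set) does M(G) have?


An independent set in a graphic matroid is an acyclic edge subset.
G has 4 vertices and 6 edges.
Enumerate all 2^6 = 64 subsets, checking for acyclicity.
Total independent sets = 38.

38


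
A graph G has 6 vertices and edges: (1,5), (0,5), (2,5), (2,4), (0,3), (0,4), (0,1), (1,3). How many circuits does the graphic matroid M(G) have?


A circuit in a graphic matroid = edge set of a simple cycle.
G has 6 vertices and 8 edges.
Enumerating all minimal edge subsets forming cycles...
Total circuits found: 6.

6


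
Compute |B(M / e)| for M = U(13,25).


Contracting e from U(13,25) gives U(12,24).
Bases of U(12,24) = C(24,12) = 24! / (12! * 12!) = 2704156.

2704156


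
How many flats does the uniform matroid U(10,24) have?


Flats of U(10,24): every subset of size < 10 is a flat, plus E itself.
Count = (24 choose 0) + (24 choose 1) + (24 choose 2) + (24 choose 3) + (24 choose 4) + (24 choose 5) + (24 choose 6) + (24 choose 7) + (24 choose 8) + (24 choose 9) + 1
     = 1 + 24 + 276 + 2024 + 10626 + 42504 + 134596 + 346104 + 735471 + 1307504 + 1
     = 2579131.

2579131


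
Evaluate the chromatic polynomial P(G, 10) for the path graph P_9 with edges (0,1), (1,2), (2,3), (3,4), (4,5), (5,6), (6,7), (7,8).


P(P_9, k) = k * (k-1)^(8).
P(10) = 10 * 9^8 = 10 * 43046721 = 430467210.

430467210


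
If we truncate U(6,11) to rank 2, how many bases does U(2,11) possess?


Truncating U(6,11) to rank 2 gives U(2,11).
Bases of U(2,11) are all 2-element subsets of 11 elements.
Number of bases = (11 choose 2) = 55.

55


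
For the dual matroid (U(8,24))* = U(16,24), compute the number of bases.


The dual of U(r,n) is U(n-r, n) = U(16,24).
Bases of U(16,24) are all (16)-element subsets.
|B(M*)| = C(24,16) = 24! / (16! * 8!) = 735471.

735471


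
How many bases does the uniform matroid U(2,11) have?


Bases of U(2,11) are all 2-element subsets of the 11-element ground set.
Number of bases = C(11,2).
C(11,2) = (11 * 10) / (1 * 2) = 55.

55


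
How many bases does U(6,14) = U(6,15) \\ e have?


Deleting e from U(6,15) gives U(6,14) since n > r.
Bases of U(6,14) = C(14,6) = 3003.

3003


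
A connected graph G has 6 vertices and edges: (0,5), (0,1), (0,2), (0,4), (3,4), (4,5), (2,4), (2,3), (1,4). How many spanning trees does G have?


By Kirchhoff's matrix tree theorem, the number of spanning trees equals
the determinant of any cofactor of the Laplacian matrix L.
G has 6 vertices and 9 edges.
Computing the (5 x 5) cofactor determinant gives 52.

52


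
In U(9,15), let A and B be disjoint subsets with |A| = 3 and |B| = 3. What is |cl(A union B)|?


|A union B| = 3 + 3 = 6 (disjoint).
In U(9,15), cl(S) = S if |S| < 9, else cl(S) = E.
Since 6 < 9, cl(A union B) = A union B.
|cl(A union B)| = 6.

6


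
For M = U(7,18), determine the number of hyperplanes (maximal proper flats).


Hyperplanes of U(7,18) are flats of rank 6.
In a uniform matroid, these are exactly the (6)-element subsets.
Count = (18 choose 6) = 18564.

18564


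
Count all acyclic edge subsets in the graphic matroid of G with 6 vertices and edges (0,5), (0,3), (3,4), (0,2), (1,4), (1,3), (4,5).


An independent set in a graphic matroid is an acyclic edge subset.
G has 6 vertices and 7 edges.
Enumerate all 2^7 = 128 subsets, checking for acyclicity.
Total independent sets = 104.

104


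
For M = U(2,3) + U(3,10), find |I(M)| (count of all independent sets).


For a direct sum, |I(M1+M2)| = |I(M1)| * |I(M2)|.
|I(U(2,3))| = sum C(3,k) for k=0..2 = 7.
|I(U(3,10))| = sum C(10,k) for k=0..3 = 176.
Total = 7 * 176 = 1232.

1232


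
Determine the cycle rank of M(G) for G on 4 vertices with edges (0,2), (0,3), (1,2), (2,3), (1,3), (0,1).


Cycle rank (nullity) = |E| - r(M) = |E| - (|V| - c).
|E| = 6, |V| = 4, c = 1.
Nullity = 6 - (4 - 1) = 6 - 3 = 3.

3


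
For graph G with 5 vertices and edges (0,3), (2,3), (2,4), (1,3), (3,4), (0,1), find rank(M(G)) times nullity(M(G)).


r(M) = |V| - c = 5 - 1 = 4.
nullity = |E| - r(M) = 6 - 4 = 2.
Product = 4 * 2 = 8.

8


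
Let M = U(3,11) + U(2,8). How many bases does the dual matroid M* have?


(M1+M2)* = M1* + M2*.
M1* = U(8,11), bases: C(11,8) = 165.
M2* = U(6,8), bases: C(8,6) = 28.
|B(M*)| = 165 * 28 = 4620.

4620


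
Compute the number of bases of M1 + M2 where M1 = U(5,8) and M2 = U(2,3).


Bases of a direct sum M1 + M2: |B| = |B(M1)| * |B(M2)|.
|B(U(5,8))| = C(8,5) = 56.
|B(U(2,3))| = C(3,2) = 3.
Total bases = 56 * 3 = 168.

168


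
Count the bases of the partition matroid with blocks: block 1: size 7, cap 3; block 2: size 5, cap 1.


A basis picks exactly ci elements from block i.
Number of bases = product of C(|Si|, ci).
= C(7,3) * C(5,1)
= 35 * 5
= 175.

175


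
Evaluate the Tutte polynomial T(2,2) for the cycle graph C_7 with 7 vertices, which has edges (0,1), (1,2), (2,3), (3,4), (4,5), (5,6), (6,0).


T(C_7; x,y) = x + x^2 + ... + x^(6) + y.
T(2,2) = 2^1 + 2^2 + 2^3 + 2^4 + 2^5 + 2^6 + 2
= 2 + 4 + 8 + 16 + 32 + 64 + 2
= 128.

128


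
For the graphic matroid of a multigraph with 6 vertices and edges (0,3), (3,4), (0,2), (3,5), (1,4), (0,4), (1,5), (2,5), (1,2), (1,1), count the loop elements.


In a graphic matroid, a loop is a self-loop edge (u,u) with rank 0.
Examining all 10 edges for self-loops...
Self-loops found: (1,1)
Number of loops = 1.

1


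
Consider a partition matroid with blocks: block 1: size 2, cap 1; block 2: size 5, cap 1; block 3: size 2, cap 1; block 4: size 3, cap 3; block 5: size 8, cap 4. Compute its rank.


Rank of a partition matroid = sum of min(|Si|, ci) for each block.
= min(2,1) + min(5,1) + min(2,1) + min(3,3) + min(8,4)
= 1 + 1 + 1 + 3 + 4
= 10.

10


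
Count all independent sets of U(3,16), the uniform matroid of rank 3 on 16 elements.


Independent sets of U(3,16) are all subsets of size <= 3.
Count = (16 choose 0) + (16 choose 1) + (16 choose 2) + (16 choose 3)
     = 1 + 16 + 120 + 560
     = 697.

697


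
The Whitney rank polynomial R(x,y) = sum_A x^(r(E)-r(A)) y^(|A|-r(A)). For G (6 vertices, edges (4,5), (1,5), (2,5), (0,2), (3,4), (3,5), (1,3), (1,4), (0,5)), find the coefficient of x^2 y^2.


R(x,y) = sum over A in 2^E of x^(r(E)-r(A)) * y^(|A|-r(A)).
G has 6 vertices, 9 edges. r(E) = 5.
Enumerate all 2^9 = 512 subsets.
Count subsets with r(E)-r(A)=2 and |A|-r(A)=2: 6.

6


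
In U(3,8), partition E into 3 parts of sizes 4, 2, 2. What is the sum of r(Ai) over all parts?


r(Ai) = min(|Ai|, 3) for each part.
Sum = min(4,3) + min(2,3) + min(2,3)
    = 3 + 2 + 2
    = 7.

7


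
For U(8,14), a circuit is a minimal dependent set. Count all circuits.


In U(8,14), circuits are the (9)-element subsets.
Any set of 9 elements is dependent, and removing any one element gives
an independent set of size 8, so it is a minimal dependent set.
Number of circuits = C(14,9) = 14! / (9! * 5!) = 2002.

2002


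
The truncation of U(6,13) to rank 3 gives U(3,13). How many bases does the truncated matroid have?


Truncating U(6,13) to rank 3 gives U(3,13).
Bases of U(3,13) are all 3-element subsets of 13 elements.
Number of bases = (13 choose 3) = 286.

286


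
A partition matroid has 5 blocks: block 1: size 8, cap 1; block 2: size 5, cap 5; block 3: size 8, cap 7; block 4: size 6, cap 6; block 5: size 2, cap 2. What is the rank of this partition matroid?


Rank of a partition matroid = sum of min(|Si|, ci) for each block.
= min(8,1) + min(5,5) + min(8,7) + min(6,6) + min(2,2)
= 1 + 5 + 7 + 6 + 2
= 21.

21


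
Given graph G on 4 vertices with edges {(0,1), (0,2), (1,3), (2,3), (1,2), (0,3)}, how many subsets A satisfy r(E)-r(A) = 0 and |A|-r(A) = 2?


R(x,y) = sum over A in 2^E of x^(r(E)-r(A)) * y^(|A|-r(A)).
G has 4 vertices, 6 edges. r(E) = 3.
Enumerate all 2^6 = 64 subsets.
Count subsets with r(E)-r(A)=0 and |A|-r(A)=2: 6.

6


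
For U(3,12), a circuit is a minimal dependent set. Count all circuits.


In U(3,12), circuits are the (4)-element subsets.
Any set of 4 elements is dependent, and removing any one element gives
an independent set of size 3, so it is a minimal dependent set.
Number of circuits = C(12,4) = (12 * 11 * 10 * 9) / (1 * 2 * 3 * 4) = 495.

495


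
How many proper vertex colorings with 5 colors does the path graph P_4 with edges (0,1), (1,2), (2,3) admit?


P(P_4, k) = k * (k-1)^(3).
P(5) = 5 * 4^3 = 5 * 64 = 320.

320


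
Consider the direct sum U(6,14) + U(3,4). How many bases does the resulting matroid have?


Bases of a direct sum M1 + M2: |B| = |B(M1)| * |B(M2)|.
|B(U(6,14))| = C(14,6) = 3003.
|B(U(3,4))| = C(4,3) = 4.
Total bases = 3003 * 4 = 12012.

12012


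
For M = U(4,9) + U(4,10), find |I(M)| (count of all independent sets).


For a direct sum, |I(M1+M2)| = |I(M1)| * |I(M2)|.
|I(U(4,9))| = sum C(9,k) for k=0..4 = 256.
|I(U(4,10))| = sum C(10,k) for k=0..4 = 386.
Total = 256 * 386 = 98816.

98816


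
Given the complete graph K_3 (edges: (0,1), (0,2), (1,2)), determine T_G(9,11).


T(K_3; x,y) = x^2 + x + y.
T(9,11) = 81 + 9 + 11 = 101.

101


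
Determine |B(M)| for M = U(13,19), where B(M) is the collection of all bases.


Bases of U(13,19) are all 13-element subsets of the 19-element ground set.
Number of bases = C(19,13).
C(19,13) = 19! / (13! * 6!) = 27132.

27132


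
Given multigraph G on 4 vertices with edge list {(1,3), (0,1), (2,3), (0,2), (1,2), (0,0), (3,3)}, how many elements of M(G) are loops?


In a graphic matroid, a loop is a self-loop edge (u,u) with rank 0.
Examining all 7 edges for self-loops...
Self-loops found: (0,0), (3,3)
Number of loops = 2.

2


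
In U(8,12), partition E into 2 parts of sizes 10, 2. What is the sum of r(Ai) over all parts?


r(Ai) = min(|Ai|, 8) for each part.
Sum = min(10,8) + min(2,8)
    = 8 + 2
    = 10.

10


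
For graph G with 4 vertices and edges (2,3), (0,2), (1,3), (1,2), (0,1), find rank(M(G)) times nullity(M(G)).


r(M) = |V| - c = 4 - 1 = 3.
nullity = |E| - r(M) = 5 - 3 = 2.
Product = 3 * 2 = 6.

6


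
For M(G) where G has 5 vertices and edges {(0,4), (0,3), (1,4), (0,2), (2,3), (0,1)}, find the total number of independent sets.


An independent set in a graphic matroid is an acyclic edge subset.
G has 5 vertices and 6 edges.
Enumerate all 2^6 = 64 subsets, checking for acyclicity.
Total independent sets = 49.

49


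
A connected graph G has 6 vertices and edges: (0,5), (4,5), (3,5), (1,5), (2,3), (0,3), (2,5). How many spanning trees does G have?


By Kirchhoff's matrix tree theorem, the number of spanning trees equals
the determinant of any cofactor of the Laplacian matrix L.
G has 6 vertices and 7 edges.
Computing the (5 x 5) cofactor determinant gives 8.

8


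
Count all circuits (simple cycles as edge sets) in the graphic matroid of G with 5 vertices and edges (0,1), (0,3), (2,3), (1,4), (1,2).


A circuit in a graphic matroid = edge set of a simple cycle.
G has 5 vertices and 5 edges.
Enumerating all minimal edge subsets forming cycles...
Total circuits found: 1.

1


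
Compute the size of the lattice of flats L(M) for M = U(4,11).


Flats of U(4,11): every subset of size < 4 is a flat, plus E itself.
Count = (11 choose 0) + (11 choose 1) + (11 choose 2) + (11 choose 3) + 1
     = 1 + 11 + 55 + 165 + 1
     = 233.

233


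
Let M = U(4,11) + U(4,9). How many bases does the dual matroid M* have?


(M1+M2)* = M1* + M2*.
M1* = U(7,11), bases: C(11,7) = 330.
M2* = U(5,9), bases: C(9,5) = 126.
|B(M*)| = 330 * 126 = 41580.

41580


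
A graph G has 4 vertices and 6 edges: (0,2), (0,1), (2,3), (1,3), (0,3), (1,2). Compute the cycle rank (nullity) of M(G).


Cycle rank (nullity) = |E| - r(M) = |E| - (|V| - c).
|E| = 6, |V| = 4, c = 1.
Nullity = 6 - (4 - 1) = 6 - 3 = 3.

3


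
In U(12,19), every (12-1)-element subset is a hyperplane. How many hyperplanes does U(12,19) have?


Hyperplanes of U(12,19) are flats of rank 11.
In a uniform matroid, these are exactly the (11)-element subsets.
Count = (19 choose 11) = 75582.

75582


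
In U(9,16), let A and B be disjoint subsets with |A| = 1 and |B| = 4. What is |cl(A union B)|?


|A union B| = 1 + 4 = 5 (disjoint).
In U(9,16), cl(S) = S if |S| < 9, else cl(S) = E.
Since 5 < 9, cl(A union B) = A union B.
|cl(A union B)| = 5.

5


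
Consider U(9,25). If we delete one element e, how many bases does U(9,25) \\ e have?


Deleting e from U(9,25) gives U(9,24) since n > r.
Bases of U(9,24) = (24 choose 9) = 1307504.

1307504


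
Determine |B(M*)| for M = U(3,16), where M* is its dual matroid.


The dual of U(r,n) is U(n-r, n) = U(13,16).
Bases of U(13,16) are all (13)-element subsets.
|B(M*)| = (16 choose 13) = 560.

560


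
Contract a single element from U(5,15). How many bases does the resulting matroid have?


Contracting e from U(5,15) gives U(4,14).
Bases of U(4,14) = C(14,4) = 14! / (4! * 10!) = 1001.

1001


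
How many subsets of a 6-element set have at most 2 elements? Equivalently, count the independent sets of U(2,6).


Independent sets of U(2,6) are all subsets of size <= 2.
Count = C(6,0) + C(6,1) + C(6,2)
     = 1 + 6 + 15
     = 22.

22


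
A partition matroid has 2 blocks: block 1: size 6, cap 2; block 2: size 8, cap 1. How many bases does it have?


A basis picks exactly ci elements from block i.
Number of bases = product of C(|Si|, ci).
= C(6,2) * C(8,1)
= 15 * 8
= 120.

120


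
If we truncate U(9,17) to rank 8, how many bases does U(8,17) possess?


Truncating U(9,17) to rank 8 gives U(8,17).
Bases of U(8,17) are all 8-element subsets of 17 elements.
Number of bases = (17 choose 8) = 24310.

24310


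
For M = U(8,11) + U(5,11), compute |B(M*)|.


(M1+M2)* = M1* + M2*.
M1* = U(3,11), bases: C(11,3) = 165.
M2* = U(6,11), bases: C(11,6) = 462.
|B(M*)| = 165 * 462 = 76230.

76230


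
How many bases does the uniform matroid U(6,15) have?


Bases of U(6,15) are all 6-element subsets of the 15-element ground set.
Number of bases = C(15,6).
C(15,6) = 5005.

5005


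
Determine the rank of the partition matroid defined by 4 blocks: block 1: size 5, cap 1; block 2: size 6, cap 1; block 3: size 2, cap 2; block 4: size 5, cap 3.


Rank of a partition matroid = sum of min(|Si|, ci) for each block.
= min(5,1) + min(6,1) + min(2,2) + min(5,3)
= 1 + 1 + 2 + 3
= 7.

7


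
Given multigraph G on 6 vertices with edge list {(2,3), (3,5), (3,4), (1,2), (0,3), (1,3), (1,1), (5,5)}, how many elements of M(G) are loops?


In a graphic matroid, a loop is a self-loop edge (u,u) with rank 0.
Examining all 8 edges for self-loops...
Self-loops found: (1,1), (5,5)
Number of loops = 2.

2


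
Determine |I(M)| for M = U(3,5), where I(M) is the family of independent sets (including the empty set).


Independent sets of U(3,5) are all subsets of size <= 3.
Count = C(5,0) + C(5,1) + C(5,2) + C(5,3)
     = 1 + 5 + 10 + 10
     = 26.

26


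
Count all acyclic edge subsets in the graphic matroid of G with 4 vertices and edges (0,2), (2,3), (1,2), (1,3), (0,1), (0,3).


An independent set in a graphic matroid is an acyclic edge subset.
G has 4 vertices and 6 edges.
Enumerate all 2^6 = 64 subsets, checking for acyclicity.
Total independent sets = 38.

38


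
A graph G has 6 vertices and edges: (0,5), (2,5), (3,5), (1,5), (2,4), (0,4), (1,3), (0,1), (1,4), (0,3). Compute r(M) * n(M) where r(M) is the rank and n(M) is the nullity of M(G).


r(M) = |V| - c = 6 - 1 = 5.
nullity = |E| - r(M) = 10 - 5 = 5.
Product = 5 * 5 = 25.

25


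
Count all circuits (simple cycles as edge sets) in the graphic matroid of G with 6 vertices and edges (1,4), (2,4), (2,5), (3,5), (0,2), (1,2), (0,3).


A circuit in a graphic matroid = edge set of a simple cycle.
G has 6 vertices and 7 edges.
Enumerating all minimal edge subsets forming cycles...
Total circuits found: 2.

2


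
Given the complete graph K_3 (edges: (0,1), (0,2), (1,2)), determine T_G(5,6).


T(K_3; x,y) = x^2 + x + y.
T(5,6) = 25 + 5 + 6 = 36.

36


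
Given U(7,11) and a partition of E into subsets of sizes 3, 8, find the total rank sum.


r(Ai) = min(|Ai|, 7) for each part.
Sum = min(3,7) + min(8,7)
    = 3 + 7
    = 10.

10


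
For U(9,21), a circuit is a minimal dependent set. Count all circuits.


In U(9,21), circuits are the (10)-element subsets.
Any set of 10 elements is dependent, and removing any one element gives
an independent set of size 9, so it is a minimal dependent set.
Number of circuits = C(21,10) = 352716.

352716


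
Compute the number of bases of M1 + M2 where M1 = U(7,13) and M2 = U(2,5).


Bases of a direct sum M1 + M2: |B| = |B(M1)| * |B(M2)|.
|B(U(7,13))| = C(13,7) = 1716.
|B(U(2,5))| = C(5,2) = 10.
Total bases = 1716 * 10 = 17160.

17160


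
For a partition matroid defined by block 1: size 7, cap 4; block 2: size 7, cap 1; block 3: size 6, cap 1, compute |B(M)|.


A basis picks exactly ci elements from block i.
Number of bases = product of C(|Si|, ci).
= C(7,4) * C(7,1) * C(6,1)
= 35 * 7 * 6
= 1470.

1470


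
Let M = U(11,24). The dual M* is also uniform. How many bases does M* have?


The dual of U(r,n) is U(n-r, n) = U(13,24).
Bases of U(13,24) are all (13)-element subsets.
|B(M*)| = (24 choose 13) = 2496144.

2496144


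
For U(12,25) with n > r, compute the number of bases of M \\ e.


Deleting e from U(12,25) gives U(12,24) since n > r.
Bases of U(12,24) = C(24,12) = 24! / (12! * 12!) = 2704156.

2704156


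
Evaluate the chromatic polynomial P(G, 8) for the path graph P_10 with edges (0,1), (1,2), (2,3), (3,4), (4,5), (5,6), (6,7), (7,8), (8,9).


P(P_10, k) = k * (k-1)^(9).
P(8) = 8 * 7^9 = 8 * 40353607 = 322828856.

322828856


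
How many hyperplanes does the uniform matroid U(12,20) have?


Hyperplanes of U(12,20) are flats of rank 11.
In a uniform matroid, these are exactly the (11)-element subsets.
Count = (20 choose 11) = 167960.

167960


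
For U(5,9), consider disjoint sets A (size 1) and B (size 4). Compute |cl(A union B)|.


|A union B| = 1 + 4 = 5 (disjoint).
In U(5,9), cl(S) = S if |S| < 5, else cl(S) = E.
Since 5 >= 5, cl(A union B) = E.
|cl(A union B)| = 9.

9


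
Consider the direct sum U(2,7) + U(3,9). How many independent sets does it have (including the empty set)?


For a direct sum, |I(M1+M2)| = |I(M1)| * |I(M2)|.
|I(U(2,7))| = sum C(7,k) for k=0..2 = 29.
|I(U(3,9))| = sum C(9,k) for k=0..3 = 130.
Total = 29 * 130 = 3770.

3770


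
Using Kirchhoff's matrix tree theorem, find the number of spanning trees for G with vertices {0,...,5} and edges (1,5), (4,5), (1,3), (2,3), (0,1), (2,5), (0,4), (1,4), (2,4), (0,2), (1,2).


By Kirchhoff's matrix tree theorem, the number of spanning trees equals
the determinant of any cofactor of the Laplacian matrix L.
G has 6 vertices and 11 edges.
Computing the (5 x 5) cofactor determinant gives 180.

180


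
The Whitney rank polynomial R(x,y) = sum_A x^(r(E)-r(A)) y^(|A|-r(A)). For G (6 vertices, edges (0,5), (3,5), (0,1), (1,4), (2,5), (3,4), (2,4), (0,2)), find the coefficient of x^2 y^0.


R(x,y) = sum over A in 2^E of x^(r(E)-r(A)) * y^(|A|-r(A)).
G has 6 vertices, 8 edges. r(E) = 5.
Enumerate all 2^8 = 256 subsets.
Count subsets with r(E)-r(A)=2 and |A|-r(A)=0: 55.

55


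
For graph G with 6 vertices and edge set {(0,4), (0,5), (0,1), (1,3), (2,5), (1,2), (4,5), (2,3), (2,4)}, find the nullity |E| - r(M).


Cycle rank (nullity) = |E| - r(M) = |E| - (|V| - c).
|E| = 9, |V| = 6, c = 1.
Nullity = 9 - (6 - 1) = 9 - 5 = 4.

4


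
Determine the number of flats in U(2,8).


Flats of U(2,8): every subset of size < 2 is a flat, plus E itself.
Count = C(8,0) + C(8,1) + 1
     = 1 + 8 + 1
     = 10.

10


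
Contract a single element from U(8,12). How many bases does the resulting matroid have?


Contracting e from U(8,12) gives U(7,11).
Bases of U(7,11) = (11 choose 7) = 330.

330


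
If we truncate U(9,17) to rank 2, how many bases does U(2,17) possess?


Truncating U(9,17) to rank 2 gives U(2,17).
Bases of U(2,17) are all 2-element subsets of 17 elements.
Number of bases = C(17,2) = (17 * 16) / (1 * 2) = 136.

136


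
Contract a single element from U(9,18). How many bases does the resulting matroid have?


Contracting e from U(9,18) gives U(8,17).
Bases of U(8,17) = C(17,8) = 17! / (8! * 9!) = 24310.

24310


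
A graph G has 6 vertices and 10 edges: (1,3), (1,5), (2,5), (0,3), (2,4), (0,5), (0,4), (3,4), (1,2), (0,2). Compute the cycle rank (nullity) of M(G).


Cycle rank (nullity) = |E| - r(M) = |E| - (|V| - c).
|E| = 10, |V| = 6, c = 1.
Nullity = 10 - (6 - 1) = 10 - 5 = 5.

5


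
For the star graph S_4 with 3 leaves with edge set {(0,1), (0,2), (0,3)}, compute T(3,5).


A star on 4 vertices is a tree with 3 edges.
T(x,y) = x^(3) for any tree.
T(3,5) = 3^3 = 27.

27


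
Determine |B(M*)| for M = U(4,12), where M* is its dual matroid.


The dual of U(r,n) is U(n-r, n) = U(8,12).
Bases of U(8,12) are all (8)-element subsets.
|B(M*)| = C(12,8) = 12! / (8! * 4!) = 495.

495


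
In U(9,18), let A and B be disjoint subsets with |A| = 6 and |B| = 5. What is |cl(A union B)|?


|A union B| = 6 + 5 = 11 (disjoint).
In U(9,18), cl(S) = S if |S| < 9, else cl(S) = E.
Since 11 >= 9, cl(A union B) = E.
|cl(A union B)| = 18.

18


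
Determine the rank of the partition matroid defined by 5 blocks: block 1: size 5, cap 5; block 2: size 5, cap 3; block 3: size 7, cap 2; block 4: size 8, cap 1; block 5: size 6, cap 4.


Rank of a partition matroid = sum of min(|Si|, ci) for each block.
= min(5,5) + min(5,3) + min(7,2) + min(8,1) + min(6,4)
= 5 + 3 + 2 + 1 + 4
= 15.

15


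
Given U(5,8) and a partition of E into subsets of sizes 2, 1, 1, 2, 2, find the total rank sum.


r(Ai) = min(|Ai|, 5) for each part.
Sum = min(2,5) + min(1,5) + min(1,5) + min(2,5) + min(2,5)
    = 2 + 1 + 1 + 2 + 2
    = 8.

8


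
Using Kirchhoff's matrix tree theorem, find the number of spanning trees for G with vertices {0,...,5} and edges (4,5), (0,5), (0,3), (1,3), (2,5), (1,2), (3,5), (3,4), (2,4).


By Kirchhoff's matrix tree theorem, the number of spanning trees equals
the determinant of any cofactor of the Laplacian matrix L.
G has 6 vertices and 9 edges.
Computing the (5 x 5) cofactor determinant gives 61.

61


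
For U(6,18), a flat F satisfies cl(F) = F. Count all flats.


Flats of U(6,18): every subset of size < 6 is a flat, plus E itself.
Count = C(18,0) + C(18,1) + C(18,2) + C(18,3) + C(18,4) + C(18,5) + 1
     = 1 + 18 + 153 + 816 + 3060 + 8568 + 1
     = 12617.

12617


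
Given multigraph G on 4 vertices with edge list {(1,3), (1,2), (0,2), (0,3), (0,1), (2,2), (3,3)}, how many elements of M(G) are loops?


In a graphic matroid, a loop is a self-loop edge (u,u) with rank 0.
Examining all 7 edges for self-loops...
Self-loops found: (2,2), (3,3)
Number of loops = 2.

2


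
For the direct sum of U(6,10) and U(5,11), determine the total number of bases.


Bases of a direct sum M1 + M2: |B| = |B(M1)| * |B(M2)|.
|B(U(6,10))| = C(10,6) = 210.
|B(U(5,11))| = C(11,5) = 462.
Total bases = 210 * 462 = 97020.

97020


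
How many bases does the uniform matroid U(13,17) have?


Bases of U(13,17) are all 13-element subsets of the 17-element ground set.
Number of bases = C(17,13).
(17 choose 13) = 2380.

2380


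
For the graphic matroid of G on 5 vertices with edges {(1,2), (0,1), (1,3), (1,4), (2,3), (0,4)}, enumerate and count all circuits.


A circuit in a graphic matroid = edge set of a simple cycle.
G has 5 vertices and 6 edges.
Enumerating all minimal edge subsets forming cycles...
Total circuits found: 2.

2


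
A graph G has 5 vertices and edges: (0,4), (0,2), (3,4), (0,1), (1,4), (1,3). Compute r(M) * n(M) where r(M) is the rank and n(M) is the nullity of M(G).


r(M) = |V| - c = 5 - 1 = 4.
nullity = |E| - r(M) = 6 - 4 = 2.
Product = 4 * 2 = 8.

8


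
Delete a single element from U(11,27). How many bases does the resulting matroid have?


Deleting e from U(11,27) gives U(11,26) since n > r.
Bases of U(11,26) = (26 choose 11) = 7726160.

7726160


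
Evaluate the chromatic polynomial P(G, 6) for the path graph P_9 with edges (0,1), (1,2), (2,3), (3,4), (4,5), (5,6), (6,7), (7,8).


P(P_9, k) = k * (k-1)^(8).
P(6) = 6 * 5^8 = 6 * 390625 = 2343750.

2343750


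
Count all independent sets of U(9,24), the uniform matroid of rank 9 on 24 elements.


Independent sets of U(9,24) are all subsets of size <= 9.
Count = C(24,0) + C(24,1) + C(24,2) + C(24,3) + C(24,4) + C(24,5) + C(24,6) + C(24,7) + C(24,8) + C(24,9)
     = 1 + 24 + 276 + 2024 + 10626 + 42504 + 134596 + 346104 + 735471 + 1307504
     = 2579130.

2579130


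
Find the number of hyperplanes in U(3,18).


Hyperplanes of U(3,18) are flats of rank 2.
In a uniform matroid, these are exactly the (2)-element subsets.
Count = (18 choose 2) = 153.

153


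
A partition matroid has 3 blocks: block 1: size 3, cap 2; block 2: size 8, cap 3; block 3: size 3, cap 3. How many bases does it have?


A basis picks exactly ci elements from block i.
Number of bases = product of C(|Si|, ci).
= C(3,2) * C(8,3) * C(3,3)
= 3 * 56 * 1
= 168.

168


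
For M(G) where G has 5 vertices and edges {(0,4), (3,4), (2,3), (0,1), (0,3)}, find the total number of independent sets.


An independent set in a graphic matroid is an acyclic edge subset.
G has 5 vertices and 5 edges.
Enumerate all 2^5 = 32 subsets, checking for acyclicity.
Total independent sets = 28.

28


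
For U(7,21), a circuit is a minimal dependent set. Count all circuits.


In U(7,21), circuits are the (8)-element subsets.
Any set of 8 elements is dependent, and removing any one element gives
an independent set of size 7, so it is a minimal dependent set.
Number of circuits = C(21,8) = 203490.

203490


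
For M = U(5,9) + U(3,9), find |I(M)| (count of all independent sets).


For a direct sum, |I(M1+M2)| = |I(M1)| * |I(M2)|.
|I(U(5,9))| = sum C(9,k) for k=0..5 = 382.
|I(U(3,9))| = sum C(9,k) for k=0..3 = 130.
Total = 382 * 130 = 49660.

49660


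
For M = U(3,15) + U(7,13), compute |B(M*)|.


(M1+M2)* = M1* + M2*.
M1* = U(12,15), bases: C(15,12) = 455.
M2* = U(6,13), bases: C(13,6) = 1716.
|B(M*)| = 455 * 1716 = 780780.

780780


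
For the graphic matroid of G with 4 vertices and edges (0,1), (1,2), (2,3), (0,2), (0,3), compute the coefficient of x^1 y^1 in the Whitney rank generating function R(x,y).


R(x,y) = sum over A in 2^E of x^(r(E)-r(A)) * y^(|A|-r(A)).
G has 4 vertices, 5 edges. r(E) = 3.
Enumerate all 2^5 = 32 subsets.
Count subsets with r(E)-r(A)=1 and |A|-r(A)=1: 2.

2


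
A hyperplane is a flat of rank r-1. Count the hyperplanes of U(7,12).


Hyperplanes of U(7,12) are flats of rank 6.
In a uniform matroid, these are exactly the (6)-element subsets.
Count = C(12,6) = 12! / (6! * 6!) = 924.

924


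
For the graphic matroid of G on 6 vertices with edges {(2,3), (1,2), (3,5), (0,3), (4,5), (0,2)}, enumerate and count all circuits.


A circuit in a graphic matroid = edge set of a simple cycle.
G has 6 vertices and 6 edges.
Enumerating all minimal edge subsets forming cycles...
Total circuits found: 1.

1


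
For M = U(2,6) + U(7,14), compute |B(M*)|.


(M1+M2)* = M1* + M2*.
M1* = U(4,6), bases: C(6,4) = 15.
M2* = U(7,14), bases: C(14,7) = 3432.
|B(M*)| = 15 * 3432 = 51480.

51480


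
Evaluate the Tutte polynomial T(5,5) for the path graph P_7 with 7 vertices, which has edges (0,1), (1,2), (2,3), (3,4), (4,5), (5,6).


A path on 7 vertices is a tree with 6 edges.
T(x,y) = x^(6) for any tree.
T(5,5) = 5^6 = 15625.

15625


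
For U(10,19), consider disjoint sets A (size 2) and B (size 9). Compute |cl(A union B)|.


|A union B| = 2 + 9 = 11 (disjoint).
In U(10,19), cl(S) = S if |S| < 10, else cl(S) = E.
Since 11 >= 10, cl(A union B) = E.
|cl(A union B)| = 19.

19


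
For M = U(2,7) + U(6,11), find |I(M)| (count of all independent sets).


For a direct sum, |I(M1+M2)| = |I(M1)| * |I(M2)|.
|I(U(2,7))| = sum C(7,k) for k=0..2 = 29.
|I(U(6,11))| = sum C(11,k) for k=0..6 = 1486.
Total = 29 * 1486 = 43094.

43094


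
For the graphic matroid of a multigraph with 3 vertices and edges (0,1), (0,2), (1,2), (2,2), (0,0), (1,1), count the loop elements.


In a graphic matroid, a loop is a self-loop edge (u,u) with rank 0.
Examining all 6 edges for self-loops...
Self-loops found: (2,2), (0,0), (1,1)
Number of loops = 3.

3


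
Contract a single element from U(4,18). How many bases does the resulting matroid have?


Contracting e from U(4,18) gives U(3,17).
Bases of U(3,17) = (17 choose 3) = 680.

680


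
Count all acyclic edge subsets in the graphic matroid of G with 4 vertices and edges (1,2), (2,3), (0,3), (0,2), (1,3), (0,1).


An independent set in a graphic matroid is an acyclic edge subset.
G has 4 vertices and 6 edges.
Enumerate all 2^6 = 64 subsets, checking for acyclicity.
Total independent sets = 38.

38


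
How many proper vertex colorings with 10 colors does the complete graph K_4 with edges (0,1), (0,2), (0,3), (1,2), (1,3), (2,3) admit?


P(K_4, k) = k(k-1)(k-2)...(k-3).
P(10) = (10) * (9) * (8) * (7) = 5040.

5040


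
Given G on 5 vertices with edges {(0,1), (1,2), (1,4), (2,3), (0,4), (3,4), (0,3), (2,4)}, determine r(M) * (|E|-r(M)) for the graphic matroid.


r(M) = |V| - c = 5 - 1 = 4.
nullity = |E| - r(M) = 8 - 4 = 4.
Product = 4 * 4 = 16.

16


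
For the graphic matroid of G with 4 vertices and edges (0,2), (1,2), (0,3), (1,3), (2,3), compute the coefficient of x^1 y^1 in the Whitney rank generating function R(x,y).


R(x,y) = sum over A in 2^E of x^(r(E)-r(A)) * y^(|A|-r(A)).
G has 4 vertices, 5 edges. r(E) = 3.
Enumerate all 2^5 = 32 subsets.
Count subsets with r(E)-r(A)=1 and |A|-r(A)=1: 2.

2


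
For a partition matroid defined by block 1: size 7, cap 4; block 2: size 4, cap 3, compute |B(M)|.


A basis picks exactly ci elements from block i.
Number of bases = product of C(|Si|, ci).
= C(7,4) * C(4,3)
= 35 * 4
= 140.

140


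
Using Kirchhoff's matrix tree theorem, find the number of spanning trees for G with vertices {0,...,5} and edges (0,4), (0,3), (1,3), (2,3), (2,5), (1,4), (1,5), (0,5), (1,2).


By Kirchhoff's matrix tree theorem, the number of spanning trees equals
the determinant of any cofactor of the Laplacian matrix L.
G has 6 vertices and 9 edges.
Computing the (5 x 5) cofactor determinant gives 69.

69


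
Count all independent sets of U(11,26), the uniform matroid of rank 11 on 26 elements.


Independent sets of U(11,26) are all subsets of size <= 11.
Count = (26 choose 0) + (26 choose 1) + (26 choose 2) + (26 choose 3) + (26 choose 4) + (26 choose 5) + (26 choose 6) + (26 choose 7) + (26 choose 8) + (26 choose 9) + (26 choose 10) + (26 choose 11)
     = 1 + 26 + 325 + 2600 + 14950 + 65780 + 230230 + 657800 + 1562275 + 3124550 + 5311735 + 7726160
     = 18696432.

18696432


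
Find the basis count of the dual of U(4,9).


The dual of U(r,n) is U(n-r, n) = U(5,9).
Bases of U(5,9) are all (5)-element subsets.
|B(M*)| = C(9,5) = 9! / (5! * 4!) = 126.

126


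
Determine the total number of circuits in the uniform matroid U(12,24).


In U(12,24), circuits are the (13)-element subsets.
Any set of 13 elements is dependent, and removing any one element gives
an independent set of size 12, so it is a minimal dependent set.
Number of circuits = C(24,13) = 24! / (13! * 11!) = 2496144.

2496144


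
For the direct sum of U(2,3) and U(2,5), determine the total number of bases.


Bases of a direct sum M1 + M2: |B| = |B(M1)| * |B(M2)|.
|B(U(2,3))| = C(3,2) = 3.
|B(U(2,5))| = C(5,2) = 10.
Total bases = 3 * 10 = 30.

30


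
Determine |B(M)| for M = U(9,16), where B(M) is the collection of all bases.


Bases of U(9,16) are all 9-element subsets of the 16-element ground set.
Number of bases = C(16,9).
C(16,9) = 11440.

11440


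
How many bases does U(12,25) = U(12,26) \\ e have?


Deleting e from U(12,26) gives U(12,25) since n > r.
Bases of U(12,25) = C(25,12) = 25! / (12! * 13!) = 5200300.

5200300


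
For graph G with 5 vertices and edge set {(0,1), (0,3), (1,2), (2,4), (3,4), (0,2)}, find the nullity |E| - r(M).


Cycle rank (nullity) = |E| - r(M) = |E| - (|V| - c).
|E| = 6, |V| = 5, c = 1.
Nullity = 6 - (5 - 1) = 6 - 4 = 2.

2
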